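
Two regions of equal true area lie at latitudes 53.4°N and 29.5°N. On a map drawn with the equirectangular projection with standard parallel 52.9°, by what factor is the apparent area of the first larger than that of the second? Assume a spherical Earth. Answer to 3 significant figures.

With standard parallel φ₀ = 52.9°, the equirectangular projection gives x = Rλ cos φ₀, y = Rφ, so h = 1 and k = cos 52.9° / cos φ.
Areal scale at 53.4°: h·k = 1.000 × 1.012 = 1.012.
Areal scale at 29.5°: h·k = 1.000 × 0.6931 = 0.6931.
Ratio = 1.012/0.6931 ≈ 1.46.

1.46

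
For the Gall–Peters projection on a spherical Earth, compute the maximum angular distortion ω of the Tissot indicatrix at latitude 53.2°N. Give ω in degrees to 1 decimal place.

The Gall–Peters projection is cylindrical equal-area with φ₀ = 45°. A cylindrical equal-area projection with standard parallel φ₀ has meridian scale h = cos φ / cos φ₀ and parallel scale k = cos φ₀ / cos φ (so areas are preserved, h·k = 1).
At 53.2°: h = 0.8471, k = 1.180; principal scales a = 1.180, b = 0.8471.
sin(ω/2) = (a − b)/(a + b) = 0.3333/2.028 = 0.1644, so ω = 2 arcsin(0.1644) ≈ 18.9°.

18.9°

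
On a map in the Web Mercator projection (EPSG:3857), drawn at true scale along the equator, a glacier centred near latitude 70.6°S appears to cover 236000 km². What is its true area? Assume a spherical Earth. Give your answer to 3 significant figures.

26000 km²

For Mercator, h = k = sec φ (a conformal cylindrical projection has a single point scale, 1/cos φ).
Areal scale = k² = sec²φ = 1/cos²(70.6°) = 1/0.3322² = 9.064.
True area = apparent / (areal scale) = 236000 / 9.064 ≈ 26000 km².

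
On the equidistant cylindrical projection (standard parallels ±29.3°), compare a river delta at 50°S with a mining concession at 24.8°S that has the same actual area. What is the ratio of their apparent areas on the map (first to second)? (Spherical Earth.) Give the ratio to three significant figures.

In the equirectangular projection with standard parallel φ₀ = 29.3° (x = Rλ cos φ₀, y = Rφ), meridians are true-scale (h = 1) and the parallel scale is k = cos φ₀ / cos φ.
Areal scale at 50°: h·k = 1.000 × 1.357 = 1.357.
Areal scale at 24.8°: h·k = 1.000 × 0.9607 = 0.9607.
Ratio = 1.357/0.9607 ≈ 1.41.

1.41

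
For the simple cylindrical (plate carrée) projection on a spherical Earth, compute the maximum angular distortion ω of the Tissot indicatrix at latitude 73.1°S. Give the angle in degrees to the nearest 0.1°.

In the plate carrée (x = Rλ, y = Rφ), meridians are true-scale (h = 1) and parallels are stretched by k = sec φ.
At 73.1°: h = 1.000, k = 3.440; principal scales a = 3.440, b = 1.000.
sin(ω/2) = (a − b)/(a + b) = 2.440/4.440 = 0.5495, so ω = 2 arcsin(0.5495) ≈ 66.7°.

66.7°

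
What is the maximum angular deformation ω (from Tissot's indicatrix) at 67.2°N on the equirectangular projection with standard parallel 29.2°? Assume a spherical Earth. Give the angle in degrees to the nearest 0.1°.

45.3°

In the equirectangular projection with standard parallel φ₀ = 29.2° (x = Rλ cos φ₀, y = Rφ), meridians are true-scale (h = 1) and the parallel scale is k = cos φ₀ / cos φ.
At 67.2°: h = 1.000, k = 2.253; principal scales a = 2.253, b = 1.000.
sin(ω/2) = (a − b)/(a + b) = 1.253/3.253 = 0.3851, so ω = 2 arcsin(0.3851) ≈ 45.3°.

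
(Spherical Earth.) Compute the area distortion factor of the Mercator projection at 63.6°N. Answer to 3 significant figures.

For Mercator, h = k = sec φ (a conformal cylindrical projection has a single point scale, 1/cos φ).
Areal scale = k² = sec²φ = 1/cos²(63.6°) = 1/0.4446² = 5.058.

5.06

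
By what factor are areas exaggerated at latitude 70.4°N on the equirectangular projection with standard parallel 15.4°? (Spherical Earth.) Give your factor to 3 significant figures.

In the equirectangular projection with standard parallel φ₀ = 15.4° (x = Rλ cos φ₀, y = Rφ), meridians are true-scale (h = 1) and the parallel scale is k = cos φ₀ / cos φ.
Areal scale = h·k = 1 × cos φ₀ / cos φ; at 70.4°, h = 1.000, k = 2.874, so h·k = 2.874.

2.87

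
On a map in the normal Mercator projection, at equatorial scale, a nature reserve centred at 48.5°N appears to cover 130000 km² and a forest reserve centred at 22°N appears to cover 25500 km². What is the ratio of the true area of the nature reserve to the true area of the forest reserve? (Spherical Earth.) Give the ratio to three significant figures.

2.60

On Mercator the areal scale is sec²φ, so true area = apparent × cos²φ.
True area of nature reserve: 130000 × cos²(48.5°) = 130000 × 0.4391 = 57080 km².
True area of forest reserve: 25500 × cos²(22°) = 25500 × 0.8597 = 21920 km².
Ratio = 57080 / 21920 ≈ 2.60.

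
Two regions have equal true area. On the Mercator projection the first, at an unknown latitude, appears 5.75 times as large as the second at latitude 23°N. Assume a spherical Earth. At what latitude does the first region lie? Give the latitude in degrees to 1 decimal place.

Mercator areal scale is sec²φ, so apparent-area ratio = sec²φ₁ / sec²φ₂ = cos²φ₂ / cos²φ₁.
cos²φ₂ / cos²φ₁ = 5.75  ⇒  cos φ₁ = cos 23° / √5.75 = 0.9205/2.398 = 0.3839.
φ₁ = arccos(0.3839) ≈ 67.4°.

67.4°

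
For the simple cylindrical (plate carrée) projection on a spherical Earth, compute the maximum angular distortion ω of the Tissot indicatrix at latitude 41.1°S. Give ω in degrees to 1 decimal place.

Plate carrée maps x = Rλ, y = Rφ. The meridian scale is h = 1 and the parallel scale is k = 1/cos φ = sec φ.
At 41.1°: h = 1.000, k = 1.327; principal scales a = 1.327, b = 1.000.
sin(ω/2) = (a − b)/(a + b) = 0.3270/2.327 = 0.1405, so ω = 2 arcsin(0.1405) ≈ 16.2°.

16.2°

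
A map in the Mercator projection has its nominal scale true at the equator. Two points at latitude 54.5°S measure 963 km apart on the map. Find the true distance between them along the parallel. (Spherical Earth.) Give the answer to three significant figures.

Mercator is conformal, so the point scale is isotropic: h = k = sec φ = 1/cos φ.
Along the parallel at 54.5°, map distances are exaggerated by k = sec 54.5° = 1.722.
True distance = 963 / 1.722 = 963 × cos 54.5° ≈ 559 km.

559 km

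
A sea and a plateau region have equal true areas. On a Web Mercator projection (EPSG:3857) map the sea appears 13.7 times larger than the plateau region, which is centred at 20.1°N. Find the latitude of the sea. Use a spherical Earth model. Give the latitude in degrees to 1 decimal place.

Mercator areal scale is sec²φ, so apparent-area ratio = sec²φ₁ / sec²φ₂ = cos²φ₂ / cos²φ₁.
cos²φ₂ / cos²φ₁ = 13.7  ⇒  cos φ₁ = cos 20.1° / √13.7 = 0.9391/3.701 = 0.2537.
φ₁ = arccos(0.2537) ≈ 75.3°.

75.3°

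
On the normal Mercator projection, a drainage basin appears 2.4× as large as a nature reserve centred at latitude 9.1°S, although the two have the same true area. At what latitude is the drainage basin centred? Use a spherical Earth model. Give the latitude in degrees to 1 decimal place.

Mercator areal scale is sec²φ, so apparent-area ratio = sec²φ₁ / sec²φ₂ = cos²φ₂ / cos²φ₁.
cos²φ₂ / cos²φ₁ = 2.4  ⇒  cos φ₁ = cos 9.1° / √2.4 = 0.9874/1.549 = 0.6374.
φ₁ = arccos(0.6374) ≈ 50.4°.

50.4°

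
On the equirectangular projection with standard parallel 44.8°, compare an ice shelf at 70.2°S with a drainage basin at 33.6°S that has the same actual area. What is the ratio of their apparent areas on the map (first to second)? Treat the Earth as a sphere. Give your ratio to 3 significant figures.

2.46

In the equirectangular projection with standard parallel φ₀ = 44.8° (x = Rλ cos φ₀, y = Rφ), meridians are true-scale (h = 1) and the parallel scale is k = cos φ₀ / cos φ.
Areal scale at 70.2°: h·k = 1.000 × 2.095 = 2.095.
Areal scale at 33.6°: h·k = 1.000 × 0.8519 = 0.8519.
Ratio = 2.095/0.8519 ≈ 2.46.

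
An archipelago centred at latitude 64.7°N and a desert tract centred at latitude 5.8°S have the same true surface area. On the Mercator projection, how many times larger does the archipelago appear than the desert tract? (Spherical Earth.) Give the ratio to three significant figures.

5.42

Mercator areal scale is sec²φ.
At 64.7°: sec²(64.7°) = 1/0.4274² = 5.475.
At 5.8°: sec²(5.8°) = 1/0.9949² = 1.010.
Ratio = 5.475/1.010 = cos²(5.8°)/cos²(64.7°) ≈ 5.42.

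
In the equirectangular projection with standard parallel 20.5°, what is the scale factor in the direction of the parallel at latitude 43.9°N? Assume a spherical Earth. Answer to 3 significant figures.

1.30

In the equirectangular projection with standard parallel φ₀ = 20.5° (x = Rλ cos φ₀, y = Rφ), meridians are true-scale (h = 1) and the parallel scale is k = cos φ₀ / cos φ.
k = cos 20.5° / cos 43.9° = 0.9367/0.7206 = 1.300.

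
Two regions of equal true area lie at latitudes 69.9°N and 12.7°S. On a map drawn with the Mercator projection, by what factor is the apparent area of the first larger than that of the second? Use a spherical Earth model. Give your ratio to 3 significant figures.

8.06

On Mercator, area is exaggerated by sec²φ = 1/cos²φ.
At 69.9°: sec²(69.9°) = 1/0.3437² = 8.467.
At 12.7°: sec²(12.7°) = 1/0.9755² = 1.051.
Ratio = 8.467/1.051 = cos²(12.7°)/cos²(69.9°) ≈ 8.06.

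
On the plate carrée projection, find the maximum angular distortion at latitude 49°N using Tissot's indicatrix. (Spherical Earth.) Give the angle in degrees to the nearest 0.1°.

24.0°

Plate carrée maps x = Rλ, y = Rφ. The meridian scale is h = 1 and the parallel scale is k = 1/cos φ = sec φ.
At 49°: h = 1.000, k = 1.524; principal scales a = 1.524, b = 1.000.
sin(ω/2) = (a − b)/(a + b) = 0.5243/2.524 = 0.2077, so ω = 2 arcsin(0.2077) ≈ 24.0°.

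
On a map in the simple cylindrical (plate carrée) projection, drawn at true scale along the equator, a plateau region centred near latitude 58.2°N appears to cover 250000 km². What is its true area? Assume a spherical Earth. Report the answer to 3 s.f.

Plate carrée maps x = Rλ, y = Rφ. The meridian scale is h = 1 and the parallel scale is k = 1/cos φ = sec φ.
Areal scale = h·k = 1 × sec φ; at 58.2°, h = 1.000, k = 1.898, so h·k = 1.898.
True area = apparent / (areal scale) = 250000 / 1.898 ≈ 132000 km².

132000 km²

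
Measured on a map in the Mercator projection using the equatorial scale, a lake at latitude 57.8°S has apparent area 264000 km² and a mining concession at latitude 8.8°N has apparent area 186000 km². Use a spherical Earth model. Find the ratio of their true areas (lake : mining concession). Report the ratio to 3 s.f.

0.413

Since Mercator area scale is 1/cos²φ, the true area equals the apparent area multiplied by cos²φ.
True area of lake: 264000 × cos²(57.8°) = 264000 × 0.2840 = 74960 km².
True area of mining concession: 186000 × cos²(8.8°) = 186000 × 0.9766 = 181600 km².
Ratio = 74960 / 181600 ≈ 0.413.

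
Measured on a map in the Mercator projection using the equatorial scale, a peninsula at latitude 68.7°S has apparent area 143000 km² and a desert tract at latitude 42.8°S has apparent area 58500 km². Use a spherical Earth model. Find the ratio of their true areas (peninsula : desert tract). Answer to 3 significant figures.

On Mercator the areal scale is sec²φ, so true area = apparent × cos²φ.
True area of peninsula: 143000 × cos²(68.7°) = 143000 × 0.1320 = 18870 km².
True area of desert tract: 58500 × cos²(42.8°) = 58500 × 0.5384 = 31490 km².
Ratio = 18870 / 31490 ≈ 0.599.

0.599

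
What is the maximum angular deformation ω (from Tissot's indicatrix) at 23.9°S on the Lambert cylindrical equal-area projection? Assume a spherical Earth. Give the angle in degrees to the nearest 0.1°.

The Lambert cylindrical equal-area projection is the cylindrical equal-area projection with its standard parallel at the equator (φ₀ = 0). A cylindrical equal-area projection with standard parallel φ₀ has meridian scale h = cos φ / cos φ₀ and parallel scale k = cos φ₀ / cos φ (so areas are preserved, h·k = 1).
At 23.9°: h = 0.9143, k = 1.094; principal scales a = 1.094, b = 0.9143.
sin(ω/2) = (a − b)/(a + b) = 0.1795/2.008 = 0.08941, so ω = 2 arcsin(0.08941) ≈ 10.3°.

10.3°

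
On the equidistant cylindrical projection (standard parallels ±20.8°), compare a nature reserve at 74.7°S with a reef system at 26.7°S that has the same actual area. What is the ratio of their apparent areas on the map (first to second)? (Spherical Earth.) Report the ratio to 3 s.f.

With standard parallel φ₀ = 20.8°, the equirectangular projection gives x = Rλ cos φ₀, y = Rφ, so h = 1 and k = cos 20.8° / cos φ.
Areal scale at 74.7°: h·k = 1.000 × 3.543 = 3.543.
Areal scale at 26.7°: h·k = 1.000 × 1.046 = 1.046.
Ratio = 3.543/1.046 ≈ 3.39.

3.39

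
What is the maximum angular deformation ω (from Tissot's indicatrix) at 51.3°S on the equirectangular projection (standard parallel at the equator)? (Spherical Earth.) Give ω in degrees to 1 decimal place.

For the equirectangular projection with φ₀ = 0 (plate carrée), h = 1 along meridians and k = sec φ along parallels.
At 51.3°: h = 1.000, k = 1.599; principal scales a = 1.599, b = 1.000.
sin(ω/2) = (a − b)/(a + b) = 0.5994/2.599 = 0.2306, so ω = 2 arcsin(0.2306) ≈ 26.7°.

26.7°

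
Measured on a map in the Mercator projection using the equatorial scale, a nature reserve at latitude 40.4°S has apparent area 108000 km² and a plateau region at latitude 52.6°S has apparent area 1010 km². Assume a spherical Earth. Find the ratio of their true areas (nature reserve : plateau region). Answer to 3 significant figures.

On Mercator the areal scale is sec²φ, so true area = apparent × cos²φ.
True area of nature reserve: 108000 × cos²(40.4°) = 108000 × 0.5799 = 62630 km².
True area of plateau region: 1010 × cos²(52.6°) = 1010 × 0.3689 = 372.6 km².
Ratio = 62630 / 372.6 ≈ 168.

168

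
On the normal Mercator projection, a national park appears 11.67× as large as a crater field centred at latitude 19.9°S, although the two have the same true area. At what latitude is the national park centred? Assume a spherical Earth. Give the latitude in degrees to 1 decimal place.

74.0°

For equal true areas on Mercator, apparent areas scale as sec²φ, so the ratio is cos²φ₂ / cos²φ₁.
cos²φ₂ / cos²φ₁ = 11.67  ⇒  cos φ₁ = cos 19.9° / √11.67 = 0.9403/3.416 = 0.2752.
φ₁ = arccos(0.2752) ≈ 74.0°.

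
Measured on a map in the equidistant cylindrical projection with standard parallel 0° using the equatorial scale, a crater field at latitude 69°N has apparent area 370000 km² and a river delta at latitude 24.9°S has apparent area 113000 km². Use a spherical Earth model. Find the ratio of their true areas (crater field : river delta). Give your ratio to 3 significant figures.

On the plate carrée, areal scale = h·k = 1 × sec φ, so true area = apparent × cos φ.
True area of crater field: 370000 × cos(69°) = 370000 × 0.3584 = 132600 km².
True area of river delta: 113000 × cos(24.9°) = 113000 × 0.9070 = 102500 km².
Ratio = 132600 / 102500 ≈ 1.29.

1.29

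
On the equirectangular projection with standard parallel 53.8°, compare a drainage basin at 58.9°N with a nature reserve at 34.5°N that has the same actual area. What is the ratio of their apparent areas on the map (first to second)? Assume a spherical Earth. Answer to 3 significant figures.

With standard parallel φ₀ = 53.8°, the equirectangular projection gives x = Rλ cos φ₀, y = Rφ, so h = 1 and k = cos 53.8° / cos φ.
Areal scale at 58.9°: h·k = 1.000 × 1.143 = 1.143.
Areal scale at 34.5°: h·k = 1.000 × 0.7166 = 0.7166.
Ratio = 1.143/0.7166 ≈ 1.60.

1.60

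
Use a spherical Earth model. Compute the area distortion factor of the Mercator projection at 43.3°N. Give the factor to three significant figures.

The Mercator projection is conformal; its linear scale factor is the same in every direction and equals sec φ = 1/cos φ.
Areal scale = k² = sec²φ = 1/cos²(43.3°) = 1/0.7278² = 1.888.

1.89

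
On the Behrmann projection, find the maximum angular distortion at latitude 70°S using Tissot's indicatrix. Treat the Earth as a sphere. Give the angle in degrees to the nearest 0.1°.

93.8°

The Behrmann projection is cylindrical equal-area with φ₀ = 30°. Cylindrical equal-area (φ₀ = 30°): h = cos φ / cos 30° along meridians, k = cos 30° / cos φ along parallels; h·k = 1.
At 70°: h = 0.3949, k = 2.532; principal scales a = 2.532, b = 0.3949.
sin(ω/2) = (a − b)/(a + b) = 2.137/2.927 = 0.7301, so ω = 2 arcsin(0.7301) ≈ 93.8°.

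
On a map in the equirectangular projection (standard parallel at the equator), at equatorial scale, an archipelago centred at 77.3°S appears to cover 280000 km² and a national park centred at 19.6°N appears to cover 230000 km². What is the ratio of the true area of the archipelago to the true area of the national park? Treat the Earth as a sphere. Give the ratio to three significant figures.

0.284

Plate carrée has h = 1 and k = sec φ, giving areal scale sec φ; true area = (apparent area) · cos φ.
True area of archipelago: 280000 × cos(77.3°) = 280000 × 0.2198 = 61560 km².
True area of national park: 230000 × cos(19.6°) = 230000 × 0.9421 = 216700 km².
Ratio = 61560 / 216700 ≈ 0.284.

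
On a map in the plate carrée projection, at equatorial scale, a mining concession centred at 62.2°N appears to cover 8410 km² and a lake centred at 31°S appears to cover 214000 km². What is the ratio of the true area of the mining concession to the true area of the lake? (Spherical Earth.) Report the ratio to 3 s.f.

0.0214

On the plate carrée, areal scale = h·k = 1 × sec φ, so true area = apparent × cos φ.
True area of mining concession: 8410 × cos(62.2°) = 8410 × 0.4664 = 3922 km².
True area of lake: 214000 × cos(31°) = 214000 × 0.8572 = 183400 km².
Ratio = 3922 / 183400 ≈ 0.0214.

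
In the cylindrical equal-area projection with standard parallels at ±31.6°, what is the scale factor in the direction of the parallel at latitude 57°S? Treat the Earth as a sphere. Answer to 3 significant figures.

For cylindrical equal-area with standard parallel φ₀, h = cos φ / cos φ₀ and k = cos φ₀ / cos φ, so h·k = 1.
k = cos 31.6° / cos 57° = 0.8517/0.5446 = 1.564.

1.56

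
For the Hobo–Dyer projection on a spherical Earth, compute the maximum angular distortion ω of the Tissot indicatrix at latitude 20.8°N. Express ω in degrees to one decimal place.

The Hobo–Dyer projection is cylindrical equal-area with φ₀ = 37.5°. Cylindrical equal-area (φ₀ = 37.5°): h = cos φ / cos 37.5° along meridians, k = cos 37.5° / cos φ along parallels; h·k = 1.
At 20.8°: h = 1.178, k = 0.8487; principal scales a = 1.178, b = 0.8487.
sin(ω/2) = (a − b)/(a + b) = 0.3297/2.027 = 0.1626, so ω = 2 arcsin(0.1626) ≈ 18.7°.

18.7°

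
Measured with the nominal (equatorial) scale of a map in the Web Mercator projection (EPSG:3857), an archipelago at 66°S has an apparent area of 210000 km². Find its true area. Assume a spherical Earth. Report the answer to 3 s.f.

For Mercator, h = k = sec φ (a conformal cylindrical projection has a single point scale, 1/cos φ).
Areal scale = k² = sec²φ = 1/cos²(66°) = 1/0.4067² = 6.045.
True area = apparent / (areal scale) = 210000 / 6.045 ≈ 34700 km².

34700 km²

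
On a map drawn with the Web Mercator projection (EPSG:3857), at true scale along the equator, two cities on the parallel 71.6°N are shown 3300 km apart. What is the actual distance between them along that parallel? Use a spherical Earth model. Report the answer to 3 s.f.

1040 km

For Mercator, h = k = sec φ (a conformal cylindrical projection has a single point scale, 1/cos φ).
Along the parallel at 71.6°, map distances are exaggerated by k = sec 71.6° = 3.168.
True distance = 3300 / 3.168 = 3300 × cos 71.6° ≈ 1040 km.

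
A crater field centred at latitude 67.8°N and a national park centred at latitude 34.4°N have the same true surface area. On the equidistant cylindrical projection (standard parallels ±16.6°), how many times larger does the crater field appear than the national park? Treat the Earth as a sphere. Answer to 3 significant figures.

2.18

The equidistant cylindrical projection with φ₀ = 16.6° has h = 1 (meridians true) and k = cos φ₀ / cos φ along parallels.
Areal scale at 67.8°: h·k = 1.000 × 2.536 = 2.536.
Areal scale at 34.4°: h·k = 1.000 × 1.161 = 1.161.
Ratio = 2.536/1.161 ≈ 2.18.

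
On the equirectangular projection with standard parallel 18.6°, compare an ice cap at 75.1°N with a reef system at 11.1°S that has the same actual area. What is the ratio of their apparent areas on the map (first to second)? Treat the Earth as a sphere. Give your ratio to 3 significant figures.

3.82

With standard parallel φ₀ = 18.6°, the equirectangular projection gives x = Rλ cos φ₀, y = Rφ, so h = 1 and k = cos 18.6° / cos φ.
Areal scale at 75.1°: h·k = 1.000 × 3.686 = 3.686.
Areal scale at 11.1°: h·k = 1.000 × 0.9658 = 0.9658.
Ratio = 3.686/0.9658 ≈ 3.82.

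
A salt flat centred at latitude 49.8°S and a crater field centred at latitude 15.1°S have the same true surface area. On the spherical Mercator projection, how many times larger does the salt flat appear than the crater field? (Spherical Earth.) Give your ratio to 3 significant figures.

2.24

Mercator is conformal with k = sec φ, so areal scale = k² = sec²φ.
At 49.8°: sec²(49.8°) = 1/0.6455² = 2.400.
At 15.1°: sec²(15.1°) = 1/0.9655² = 1.073.
Ratio = 2.400/1.073 = cos²(15.1°)/cos²(49.8°) ≈ 2.24.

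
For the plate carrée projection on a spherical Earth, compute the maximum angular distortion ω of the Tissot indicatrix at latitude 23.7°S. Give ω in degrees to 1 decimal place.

In the plate carrée (x = Rλ, y = Rφ), meridians are true-scale (h = 1) and parallels are stretched by k = sec φ.
At 23.7°: h = 1.000, k = 1.092; principal scales a = 1.092, b = 1.000.
sin(ω/2) = (a − b)/(a + b) = 0.09211/2.092 = 0.04403, so ω = 2 arcsin(0.04403) ≈ 5.0°.

5.0°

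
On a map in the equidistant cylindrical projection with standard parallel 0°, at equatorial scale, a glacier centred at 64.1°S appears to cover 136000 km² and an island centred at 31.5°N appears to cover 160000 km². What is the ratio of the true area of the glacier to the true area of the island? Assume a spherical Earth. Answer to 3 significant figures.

0.435

Plate carrée has h = 1 and k = sec φ, giving areal scale sec φ; true area = (apparent area) · cos φ.
True area of glacier: 136000 × cos(64.1°) = 136000 × 0.4368 = 59410 km².
True area of island: 160000 × cos(31.5°) = 160000 × 0.8526 = 136400 km².
Ratio = 59410 / 136400 ≈ 0.435.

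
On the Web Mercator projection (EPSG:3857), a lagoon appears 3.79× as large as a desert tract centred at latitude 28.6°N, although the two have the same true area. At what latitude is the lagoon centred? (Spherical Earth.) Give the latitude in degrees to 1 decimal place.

On Mercator, (apparent₁)/(apparent₂) = sec²φ₁ / sec²φ₂ when true areas are equal.
cos²φ₂ / cos²φ₁ = 3.79  ⇒  cos φ₁ = cos 28.6° / √3.79 = 0.8780/1.947 = 0.4510.
φ₁ = arccos(0.4510) ≈ 63.2°.

63.2°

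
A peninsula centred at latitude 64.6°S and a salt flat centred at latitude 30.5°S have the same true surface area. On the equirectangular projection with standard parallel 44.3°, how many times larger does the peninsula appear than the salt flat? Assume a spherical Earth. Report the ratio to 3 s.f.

2.01

The equidistant cylindrical projection with φ₀ = 44.3° has h = 1 (meridians true) and k = cos φ₀ / cos φ along parallels.
Areal scale at 64.6°: h·k = 1.000 × 1.669 = 1.669.
Areal scale at 30.5°: h·k = 1.000 × 0.8306 = 0.8306.
Ratio = 1.669/0.8306 ≈ 2.01.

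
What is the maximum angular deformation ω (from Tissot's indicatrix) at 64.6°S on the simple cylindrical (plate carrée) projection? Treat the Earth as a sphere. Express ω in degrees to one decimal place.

47.1°

In the plate carrée (x = Rλ, y = Rφ), meridians are true-scale (h = 1) and parallels are stretched by k = sec φ.
At 64.6°: h = 1.000, k = 2.331; principal scales a = 2.331, b = 1.000.
sin(ω/2) = (a − b)/(a + b) = 1.331/3.331 = 0.3996, so ω = 2 arcsin(0.3996) ≈ 47.1°.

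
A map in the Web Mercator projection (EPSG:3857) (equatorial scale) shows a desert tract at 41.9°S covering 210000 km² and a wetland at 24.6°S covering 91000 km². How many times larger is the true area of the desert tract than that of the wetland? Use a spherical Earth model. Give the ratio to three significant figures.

1.55

Mercator's areal exaggeration is sec²φ; hence true area = (apparent area) · cos²φ.
True area of desert tract: 210000 × cos²(41.9°) = 210000 × 0.5540 = 116300 km².
True area of wetland: 91000 × cos²(24.6°) = 91000 × 0.8267 = 75230 km².
Ratio = 116300 / 75230 ≈ 1.55.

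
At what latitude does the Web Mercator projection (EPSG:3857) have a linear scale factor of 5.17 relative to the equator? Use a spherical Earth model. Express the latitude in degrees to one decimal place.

Mercator scale is k = sec φ = 1/cos φ.
1/cos φ = 5.17  ⇒  cos φ = 0.1934  ⇒  φ = arccos(0.1934) ≈ 78.8°.

78.8°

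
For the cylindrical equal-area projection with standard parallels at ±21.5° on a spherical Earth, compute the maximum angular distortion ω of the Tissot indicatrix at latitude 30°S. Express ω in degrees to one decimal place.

8.2°

For cylindrical equal-area with standard parallel φ₀, h = cos φ / cos φ₀ and k = cos φ₀ / cos φ, so h·k = 1.
At 30°: h = 0.9308, k = 1.074; principal scales a = 1.074, b = 0.9308.
sin(ω/2) = (a − b)/(a + b) = 0.1436/2.005 = 0.07160, so ω = 2 arcsin(0.07160) ≈ 8.2°.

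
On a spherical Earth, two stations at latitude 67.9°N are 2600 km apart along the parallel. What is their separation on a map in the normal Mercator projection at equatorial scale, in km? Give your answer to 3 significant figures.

The Mercator projection is conformal; its linear scale factor is the same in every direction and equals sec φ = 1/cos φ.
Along the parallel, k = sec 67.9° = 1/0.3762 = 2.658.
Map distance = 2600 × 2.658 ≈ 6910 km.

6910 km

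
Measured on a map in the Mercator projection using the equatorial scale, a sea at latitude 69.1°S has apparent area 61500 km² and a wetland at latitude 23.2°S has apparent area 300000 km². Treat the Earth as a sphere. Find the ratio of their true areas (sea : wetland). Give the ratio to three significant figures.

Mercator's areal exaggeration is sec²φ; hence true area = (apparent area) · cos²φ.
True area of sea: 61500 × cos²(69.1°) = 61500 × 0.1273 = 7827 km².
True area of wetland: 300000 × cos²(23.2°) = 300000 × 0.8448 = 253400 km².
Ratio = 7827 / 253400 ≈ 0.0309.

0.0309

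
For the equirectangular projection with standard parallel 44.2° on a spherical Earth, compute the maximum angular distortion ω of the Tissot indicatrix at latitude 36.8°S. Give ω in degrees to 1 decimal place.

6.3°

The equidistant cylindrical projection with φ₀ = 44.2° has h = 1 (meridians true) and k = cos φ₀ / cos φ along parallels.
At 36.8°: h = 1.000, k = 0.8953; principal scales a = 1.000, b = 0.8953.
sin(ω/2) = (a − b)/(a + b) = 0.1047/1.895 = 0.05523, so ω = 2 arcsin(0.05523) ≈ 6.3°.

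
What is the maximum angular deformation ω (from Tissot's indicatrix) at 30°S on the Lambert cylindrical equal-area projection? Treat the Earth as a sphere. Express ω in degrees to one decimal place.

16.4°

The Lambert cylindrical equal-area projection is the cylindrical equal-area projection with its standard parallel at the equator (φ₀ = 0). A cylindrical equal-area projection with standard parallel φ₀ has meridian scale h = cos φ / cos φ₀ and parallel scale k = cos φ₀ / cos φ (so areas are preserved, h·k = 1).
At 30°: h = 0.8660, k = 1.155; principal scales a = 1.155, b = 0.8660.
sin(ω/2) = (a − b)/(a + b) = 0.2887/2.021 = 0.1429, so ω = 2 arcsin(0.1429) ≈ 16.4°.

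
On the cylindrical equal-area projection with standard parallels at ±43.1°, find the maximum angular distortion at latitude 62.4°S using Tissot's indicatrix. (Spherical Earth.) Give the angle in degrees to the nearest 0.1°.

Cylindrical equal-area (φ₀ = 43.1°): h = cos φ / cos 43.1° along meridians, k = cos 43.1° / cos φ along parallels; h·k = 1.
At 62.4°: h = 0.6345, k = 1.576; principal scales a = 1.576, b = 0.6345.
sin(ω/2) = (a − b)/(a + b) = 0.9415/2.211 = 0.4259, so ω = 2 arcsin(0.4259) ≈ 50.4°.

50.4°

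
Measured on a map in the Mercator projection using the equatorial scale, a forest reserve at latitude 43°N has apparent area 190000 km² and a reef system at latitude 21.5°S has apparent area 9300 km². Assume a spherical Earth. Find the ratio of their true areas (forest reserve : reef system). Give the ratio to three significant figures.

Mercator's areal exaggeration is sec²φ; hence true area = (apparent area) · cos²φ.
True area of forest reserve: 190000 × cos²(43°) = 190000 × 0.5349 = 101600 km².
True area of reef system: 9300 × cos²(21.5°) = 9300 × 0.8657 = 8051 km².
Ratio = 101600 / 8051 ≈ 12.6.

12.6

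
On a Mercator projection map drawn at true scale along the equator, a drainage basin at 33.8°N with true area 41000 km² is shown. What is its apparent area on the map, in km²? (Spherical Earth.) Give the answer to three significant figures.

59400 km²

The Mercator projection is conformal; its linear scale factor is the same in every direction and equals sec φ = 1/cos φ.
Areal scale = k² = sec²φ = 1/cos²(33.8°) = 1/0.8310² = 1.448.
Apparent area = 41000 × 1.448 ≈ 59400 km².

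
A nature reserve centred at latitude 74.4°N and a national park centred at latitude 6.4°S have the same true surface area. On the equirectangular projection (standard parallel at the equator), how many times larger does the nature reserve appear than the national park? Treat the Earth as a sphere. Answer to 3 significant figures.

For the equirectangular projection with φ₀ = 0 (plate carrée), h = 1 along meridians and k = sec φ along parallels.
Areal scale at 74.4°: h·k = 1.000 × 3.719 = 3.719.
Areal scale at 6.4°: h·k = 1.000 × 1.006 = 1.006.
Ratio = 3.719/1.006 ≈ 3.70.

3.70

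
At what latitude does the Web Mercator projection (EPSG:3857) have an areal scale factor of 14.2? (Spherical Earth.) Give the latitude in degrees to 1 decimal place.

Mercator areal scale is sec²φ.
sec²φ = 14.2  ⇒  cos²φ = 0.07042  ⇒  cos φ = 0.2654.
φ = arccos(0.2654) ≈ 74.6°.

74.6°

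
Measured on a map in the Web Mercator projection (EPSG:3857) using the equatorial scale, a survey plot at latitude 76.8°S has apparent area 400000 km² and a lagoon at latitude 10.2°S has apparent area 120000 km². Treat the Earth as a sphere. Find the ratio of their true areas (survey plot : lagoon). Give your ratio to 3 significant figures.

Mercator's areal exaggeration is sec²φ; hence true area = (apparent area) · cos²φ.
True area of survey plot: 400000 × cos²(76.8°) = 400000 × 0.05214 = 20860 km².
True area of lagoon: 120000 × cos²(10.2°) = 120000 × 0.9686 = 116200 km².
Ratio = 20860 / 116200 ≈ 0.179.

0.179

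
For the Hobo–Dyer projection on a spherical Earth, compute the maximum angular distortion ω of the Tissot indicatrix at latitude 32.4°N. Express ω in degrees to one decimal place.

The Hobo–Dyer projection is cylindrical equal-area with φ₀ = 37.5°. For cylindrical equal-area with standard parallel φ₀, h = cos φ / cos φ₀ and k = cos φ₀ / cos φ, so h·k = 1.
At 32.4°: h = 1.064, k = 0.9396; principal scales a = 1.064, b = 0.9396.
sin(ω/2) = (a − b)/(a + b) = 0.1246/2.004 = 0.06219, so ω = 2 arcsin(0.06219) ≈ 7.1°.

7.1°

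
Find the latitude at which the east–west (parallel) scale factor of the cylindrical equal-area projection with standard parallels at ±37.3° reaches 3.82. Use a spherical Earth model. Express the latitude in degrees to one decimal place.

Cylindrical equal-area (φ₀ = 37.3°): h = cos φ / cos 37.3° along meridians, k = cos 37.3° / cos φ along parallels; h·k = 1.
k = cos φ₀ / cos φ = 3.82  ⇒  cos φ = cos 37.3° / 3.82 = 0.2082.
φ = arccos(0.2082) ≈ 78.0°.

78.0°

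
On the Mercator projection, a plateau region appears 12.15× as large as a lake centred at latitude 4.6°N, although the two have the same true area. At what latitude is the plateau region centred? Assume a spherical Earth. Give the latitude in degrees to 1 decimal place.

73.4°

On Mercator, (apparent₁)/(apparent₂) = sec²φ₁ / sec²φ₂ when true areas are equal.
cos²φ₂ / cos²φ₁ = 12.15  ⇒  cos φ₁ = cos 4.6° / √12.15 = 0.9968/3.486 = 0.2860.
φ₁ = arccos(0.2860) ≈ 73.4°.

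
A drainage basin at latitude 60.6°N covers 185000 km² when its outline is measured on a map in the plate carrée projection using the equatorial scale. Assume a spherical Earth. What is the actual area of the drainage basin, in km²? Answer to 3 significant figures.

In the plate carrée (x = Rλ, y = Rφ), meridians are true-scale (h = 1) and parallels are stretched by k = sec φ.
Areal scale = h·k = 1 × sec φ; at 60.6°, h = 1.000, k = 2.037, so h·k = 2.037.
True area = apparent / (areal scale) = 185000 / 2.037 ≈ 90800 km².

90800 km²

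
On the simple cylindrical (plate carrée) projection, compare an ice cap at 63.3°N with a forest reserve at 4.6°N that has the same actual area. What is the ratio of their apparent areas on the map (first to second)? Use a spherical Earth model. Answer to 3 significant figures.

In the plate carrée (x = Rλ, y = Rφ), meridians are true-scale (h = 1) and parallels are stretched by k = sec φ.
Areal scale at 63.3°: h·k = 1.000 × 2.226 = 2.226.
Areal scale at 4.6°: h·k = 1.000 × 1.003 = 1.003.
Ratio = 2.226/1.003 ≈ 2.22.

2.22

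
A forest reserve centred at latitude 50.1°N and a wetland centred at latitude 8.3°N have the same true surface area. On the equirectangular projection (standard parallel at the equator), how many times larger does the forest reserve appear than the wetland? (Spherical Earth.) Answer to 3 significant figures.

1.54

For the equirectangular projection with φ₀ = 0 (plate carrée), h = 1 along meridians and k = sec φ along parallels.
Areal scale at 50.1°: h·k = 1.000 × 1.559 = 1.559.
Areal scale at 8.3°: h·k = 1.000 × 1.011 = 1.011.
Ratio = 1.559/1.011 ≈ 1.54.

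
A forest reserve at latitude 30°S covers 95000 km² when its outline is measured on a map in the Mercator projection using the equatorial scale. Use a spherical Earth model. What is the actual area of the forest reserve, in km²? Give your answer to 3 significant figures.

The Mercator projection is conformal; its linear scale factor is the same in every direction and equals sec φ = 1/cos φ.
Areal scale = k² = sec²φ = 1/cos²(30°) = 1/0.8660² = 1.333.
True area = apparent / (areal scale) = 95000 / 1.333 ≈ 71200 km².

71200 km²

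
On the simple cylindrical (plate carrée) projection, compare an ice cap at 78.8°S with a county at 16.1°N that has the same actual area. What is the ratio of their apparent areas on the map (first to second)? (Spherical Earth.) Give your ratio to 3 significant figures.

In the plate carrée (x = Rλ, y = Rφ), meridians are true-scale (h = 1) and parallels are stretched by k = sec φ.
Areal scale at 78.8°: h·k = 1.000 × 5.148 = 5.148.
Areal scale at 16.1°: h·k = 1.000 × 1.041 = 1.041.
Ratio = 5.148/1.041 ≈ 4.95.

4.95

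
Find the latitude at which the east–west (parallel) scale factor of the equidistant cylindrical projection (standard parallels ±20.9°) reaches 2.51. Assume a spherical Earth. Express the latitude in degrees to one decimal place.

68.1°

The equidistant cylindrical projection with φ₀ = 20.9° has h = 1 (meridians true) and k = cos φ₀ / cos φ along parallels.
k = cos φ₀ / cos φ = 2.51  ⇒  cos φ = cos 20.9° / 2.51 = 0.3722.
φ = arccos(0.3722) ≈ 68.1°.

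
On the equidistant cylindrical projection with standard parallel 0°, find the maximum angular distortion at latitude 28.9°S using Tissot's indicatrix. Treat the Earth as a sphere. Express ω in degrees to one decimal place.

7.6°

For the equirectangular projection with φ₀ = 0 (plate carrée), h = 1 along meridians and k = sec φ along parallels.
At 28.9°: h = 1.000, k = 1.142; principal scales a = 1.142, b = 1.000.
sin(ω/2) = (a − b)/(a + b) = 0.1423/2.142 = 0.06640, so ω = 2 arcsin(0.06640) ≈ 7.6°.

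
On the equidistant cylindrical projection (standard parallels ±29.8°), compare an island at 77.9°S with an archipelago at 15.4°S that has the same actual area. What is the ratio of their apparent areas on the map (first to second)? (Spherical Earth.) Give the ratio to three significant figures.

With standard parallel φ₀ = 29.8°, the equirectangular projection gives x = Rλ cos φ₀, y = Rφ, so h = 1 and k = cos 29.8° / cos φ.
Areal scale at 77.9°: h·k = 1.000 × 4.140 = 4.140.
Areal scale at 15.4°: h·k = 1.000 × 0.9001 = 0.9001.
Ratio = 4.140/0.9001 ≈ 4.60.

4.60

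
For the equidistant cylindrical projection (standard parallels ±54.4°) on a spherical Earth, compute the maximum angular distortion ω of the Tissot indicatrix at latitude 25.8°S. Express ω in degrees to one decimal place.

With standard parallel φ₀ = 54.4°, the equirectangular projection gives x = Rλ cos φ₀, y = Rφ, so h = 1 and k = cos 54.4° / cos φ.
At 25.8°: h = 1.000, k = 0.6466; principal scales a = 1.000, b = 0.6466.
sin(ω/2) = (a − b)/(a + b) = 0.3534/1.647 = 0.2146, so ω = 2 arcsin(0.2146) ≈ 24.8°.

24.8°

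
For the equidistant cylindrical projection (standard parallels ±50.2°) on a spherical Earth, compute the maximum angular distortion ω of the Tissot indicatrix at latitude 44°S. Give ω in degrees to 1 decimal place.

With standard parallel φ₀ = 50.2°, the equirectangular projection gives x = Rλ cos φ₀, y = Rφ, so h = 1 and k = cos 50.2° / cos φ.
At 44°: h = 1.000, k = 0.8899; principal scales a = 1.000, b = 0.8899.
sin(ω/2) = (a − b)/(a + b) = 0.1101/1.890 = 0.05828, so ω = 2 arcsin(0.05828) ≈ 6.7°.

6.7°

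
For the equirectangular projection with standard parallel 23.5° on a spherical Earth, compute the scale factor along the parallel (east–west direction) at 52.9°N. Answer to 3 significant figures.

1.52

With standard parallel φ₀ = 23.5°, the equirectangular projection gives x = Rλ cos φ₀, y = Rφ, so h = 1 and k = cos 23.5° / cos φ.
k = cos 23.5° / cos 52.9° = 0.9171/0.6032 = 1.520.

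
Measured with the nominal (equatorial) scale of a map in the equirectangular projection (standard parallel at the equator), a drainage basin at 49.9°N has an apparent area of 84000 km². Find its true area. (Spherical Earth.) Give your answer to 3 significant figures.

For the equirectangular projection with φ₀ = 0 (plate carrée), h = 1 along meridians and k = sec φ along parallels.
Areal scale = h·k = 1 × sec φ; at 49.9°, h = 1.000, k = 1.552, so h·k = 1.552.
True area = apparent / (areal scale) = 84000 / 1.552 ≈ 54100 km².

54100 km²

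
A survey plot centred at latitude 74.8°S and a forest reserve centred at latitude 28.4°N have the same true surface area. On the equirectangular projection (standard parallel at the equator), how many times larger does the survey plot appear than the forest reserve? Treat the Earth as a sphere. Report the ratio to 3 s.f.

3.36

In the plate carrée (x = Rλ, y = Rφ), meridians are true-scale (h = 1) and parallels are stretched by k = sec φ.
Areal scale at 74.8°: h·k = 1.000 × 3.814 = 3.814.
Areal scale at 28.4°: h·k = 1.000 × 1.137 = 1.137.
Ratio = 3.814/1.137 ≈ 3.36.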